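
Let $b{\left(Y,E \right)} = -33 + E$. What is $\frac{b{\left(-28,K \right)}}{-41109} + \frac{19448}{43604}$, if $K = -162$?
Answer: $\frac{6121141}{13579673} \approx 0.45076$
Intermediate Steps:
$\frac{b{\left(-28,K \right)}}{-41109} + \frac{19448}{43604} = \frac{-33 - 162}{-41109} + \frac{19448}{43604} = \left(-195\right) \left(- \frac{1}{41109}\right) + 19448 \cdot \frac{1}{43604} = \frac{65}{13703} + \frac{442}{991} = \frac{6121141}{13579673}$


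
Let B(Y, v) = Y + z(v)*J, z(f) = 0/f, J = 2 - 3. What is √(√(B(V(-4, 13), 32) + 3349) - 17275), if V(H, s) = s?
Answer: √(-17275 + 41*√2) ≈ 131.21*I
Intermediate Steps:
J = -1
z(f) = 0
B(Y, v) = Y (B(Y, v) = Y + 0*(-1) = Y + 0 = Y)
√(√(B(V(-4, 13), 32) + 3349) - 17275) = √(√(13 + 3349) - 17275) = √(√3362 - 17275) = √(41*√2 - 17275) = √(-17275 + 41*√2)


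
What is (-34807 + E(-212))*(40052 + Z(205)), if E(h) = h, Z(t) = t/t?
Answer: -1402616007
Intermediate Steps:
Z(t) = 1
(-34807 + E(-212))*(40052 + Z(205)) = (-34807 - 212)*(40052 + 1) = -35019*40053 = -1402616007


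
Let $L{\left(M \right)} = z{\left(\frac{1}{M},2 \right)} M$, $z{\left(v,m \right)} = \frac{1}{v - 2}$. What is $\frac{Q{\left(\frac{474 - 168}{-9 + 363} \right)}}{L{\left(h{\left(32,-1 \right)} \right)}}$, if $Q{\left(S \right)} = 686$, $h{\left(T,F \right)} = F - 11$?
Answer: $\frac{8575}{72} \approx 119.1$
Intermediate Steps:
$h{\left(T,F \right)} = -11 + F$
$z{\left(v,m \right)} = \frac{1}{-2 + v}$
$L{\left(M \right)} = \frac{M}{-2 + \frac{1}{M}}$
$\frac{Q{\left(\frac{474 - 168}{-9 + 363} \right)}}{L{\left(h{\left(32,-1 \right)} \right)}} = \frac{686}{\left(-1\right) \left(-11 - 1\right)^{2} \frac{1}{-1 + 2 \left(-11 - 1\right)}} = \frac{686}{\left(-1\right) \left(-12\right)^{2} \frac{1}{-1 + 2 \left(-12\right)}} = \frac{686}{\left(-1\right) 144 \frac{1}{-1 - 24}} = \frac{686}{\left(-1\right) 144 \frac{1}{-25}} = \frac{686}{\left(-1\right) 144 \left(- \frac{1}{25}\right)} = \frac{686}{\frac{144}{25}} = 686 \cdot \frac{25}{144} = \frac{8575}{72}$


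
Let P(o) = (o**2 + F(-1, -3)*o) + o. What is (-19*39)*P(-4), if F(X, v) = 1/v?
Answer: -9880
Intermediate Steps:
P(o) = o**2 + 2*o/3 (P(o) = (o**2 + o/(-3)) + o = (o**2 - o/3) + o = o**2 + 2*o/3)
(-19*39)*P(-4) = (-19*39)*((1/3)*(-4)*(2 + 3*(-4))) = -247*(-4)*(2 - 12) = -247*(-4)*(-10) = -741*40/3 = -9880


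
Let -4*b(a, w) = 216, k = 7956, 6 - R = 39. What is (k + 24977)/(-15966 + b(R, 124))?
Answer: -32933/16020 ≈ -2.0557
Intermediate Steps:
R = -33 (R = 6 - 1*39 = 6 - 39 = -33)
b(a, w) = -54 (b(a, w) = -¼*216 = -54)
(k + 24977)/(-15966 + b(R, 124)) = (7956 + 24977)/(-15966 - 54) = 32933/(-16020) = 32933*(-1/16020) = -32933/16020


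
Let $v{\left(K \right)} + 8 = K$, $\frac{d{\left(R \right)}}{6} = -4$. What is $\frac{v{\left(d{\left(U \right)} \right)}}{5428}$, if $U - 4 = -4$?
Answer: $- \frac{8}{1357} \approx -0.0058954$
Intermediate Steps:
$U = 0$ ($U = 4 - 4 = 0$)
$d{\left(R \right)} = -24$ ($d{\left(R \right)} = 6 \left(-4\right) = -24$)
$v{\left(K \right)} = -8 + K$
$\frac{v{\left(d{\left(U \right)} \right)}}{5428} = \frac{-8 - 24}{5428} = \left(-32\right) \frac{1}{5428} = - \frac{8}{1357}$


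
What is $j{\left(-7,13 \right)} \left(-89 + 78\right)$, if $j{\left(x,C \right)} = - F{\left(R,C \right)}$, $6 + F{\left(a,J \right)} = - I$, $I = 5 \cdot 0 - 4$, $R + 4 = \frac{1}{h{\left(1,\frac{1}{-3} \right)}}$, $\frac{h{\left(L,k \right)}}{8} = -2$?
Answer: $-22$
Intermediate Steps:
$h{\left(L,k \right)} = -16$ ($h{\left(L,k \right)} = 8 \left(-2\right) = -16$)
$R = - \frac{65}{16}$ ($R = -4 + \frac{1}{-16} = -4 - \frac{1}{16} = - \frac{65}{16} \approx -4.0625$)
$I = -4$ ($I = 0 - 4 = -4$)
$F{\left(a,J \right)} = -2$ ($F{\left(a,J \right)} = -6 - -4 = -6 + 4 = -2$)
$j{\left(x,C \right)} = 2$ ($j{\left(x,C \right)} = \left(-1\right) \left(-2\right) = 2$)
$j{\left(-7,13 \right)} \left(-89 + 78\right) = 2 \left(-89 + 78\right) = 2 \left(-11\right) = -22$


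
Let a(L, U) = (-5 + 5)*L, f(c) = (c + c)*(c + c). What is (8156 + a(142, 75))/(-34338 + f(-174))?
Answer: 4078/43383 ≈ 0.094000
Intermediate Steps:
f(c) = 4*c² (f(c) = (2*c)*(2*c) = 4*c²)
a(L, U) = 0 (a(L, U) = 0*L = 0)
(8156 + a(142, 75))/(-34338 + f(-174)) = (8156 + 0)/(-34338 + 4*(-174)²) = 8156/(-34338 + 4*30276) = 8156/(-34338 + 121104) = 8156/86766 = 8156*(1/86766) = 4078/43383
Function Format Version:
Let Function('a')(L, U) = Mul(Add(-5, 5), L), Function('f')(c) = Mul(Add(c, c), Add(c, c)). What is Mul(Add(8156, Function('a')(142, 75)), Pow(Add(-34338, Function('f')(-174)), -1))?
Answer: Rational(4078, 43383) ≈ 0.094000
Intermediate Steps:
Function('f')(c) = Mul(4, Pow(c, 2)) (Function('f')(c) = Mul(Mul(2, c), Mul(2, c)) = Mul(4, Pow(c, 2)))
Function('a')(L, U) = 0 (Function('a')(L, U) = Mul(0, L) = 0)
Mul(Add(8156, Function('a')(142, 75)), Pow(Add(-34338, Function('f')(-174)), -1)) = Mul(Add(8156, 0), Pow(Add(-34338, Mul(4, Pow(-174, 2))), -1)) = Mul(8156, Pow(Add(-34338, Mul(4, 30276)), -1)) = Mul(8156, Pow(Add(-34338, 121104), -1)) = Mul(8156, Pow(86766, -1)) = Mul(8156, Rational(1, 86766)) = Rational(4078, 43383)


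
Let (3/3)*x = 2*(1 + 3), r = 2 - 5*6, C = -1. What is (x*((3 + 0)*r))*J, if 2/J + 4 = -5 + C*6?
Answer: 448/5 ≈ 89.600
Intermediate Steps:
r = -28 (r = 2 - 30 = -28)
J = -2/15 (J = 2/(-4 + (-5 - 1*6)) = 2/(-4 + (-5 - 6)) = 2/(-4 - 11) = 2/(-15) = 2*(-1/15) = -2/15 ≈ -0.13333)
x = 8 (x = 2*(1 + 3) = 2*4 = 8)
(x*((3 + 0)*r))*J = (8*((3 + 0)*(-28)))*(-2/15) = (8*(3*(-28)))*(-2/15) = (8*(-84))*(-2/15) = -672*(-2/15) = 448/5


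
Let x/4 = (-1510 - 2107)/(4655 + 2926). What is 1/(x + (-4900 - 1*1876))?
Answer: -7581/51383324 ≈ -0.00014754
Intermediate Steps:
x = -14468/7581 (x = 4*((-1510 - 2107)/(4655 + 2926)) = 4*(-3617/7581) = -14468/7581 ≈ -1.9085)
1/(x + (-4900 - 1*1876)) = 1/(-14468/7581 + (-4900 - 1*1876)) = 1/(-14468/7581 + (-4900 - 1876)) = 1/(-14468/7581 - 6776) = 1/(-51383324/7581) = -7581/51383324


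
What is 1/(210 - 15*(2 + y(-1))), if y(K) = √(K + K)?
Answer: 2/365 + I*√2/2190 ≈ 0.0054795 + 0.00064576*I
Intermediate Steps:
y(K) = √2*√K (y(K) = √(2*K) = √2*√K)
1/(210 - 15*(2 + y(-1))) = 1/(210 - 15*(2 + √2*√(-1))) = 1/(210 - 15*(2 + √2*I)) = 1/(210 - 15*(2 + I*√2)) = 1/(210 + (-30 - 15*I*√2)) = 1/(180 - 15*I*√2)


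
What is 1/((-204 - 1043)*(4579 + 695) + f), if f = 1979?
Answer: -1/6574699 ≈ -1.5210e-7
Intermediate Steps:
1/((-204 - 1043)*(4579 + 695) + f) = 1/((-204 - 1043)*(4579 + 695) + 1979) = 1/(-1247*5274 + 1979) = 1/(-6576678 + 1979) = 1/(-6574699) = -1/6574699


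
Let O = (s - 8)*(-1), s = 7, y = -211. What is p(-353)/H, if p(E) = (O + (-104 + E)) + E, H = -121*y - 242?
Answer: -809/25289 ≈ -0.031990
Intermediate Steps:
H = 25289 (H = -121*(-211) - 242 = 25531 - 242 = 25289)
O = 1 (O = (7 - 8)*(-1) = -1*(-1) = 1)
p(E) = -103 + 2*E (p(E) = (1 + (-104 + E)) + E = (-103 + E) + E = -103 + 2*E)
p(-353)/H = (-103 + 2*(-353))/25289 = (-103 - 706)*(1/25289) = -809*1/25289 = -809/25289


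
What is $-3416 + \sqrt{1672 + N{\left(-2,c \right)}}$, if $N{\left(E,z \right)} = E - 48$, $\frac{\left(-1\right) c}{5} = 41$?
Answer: $-3416 + \sqrt{1622} \approx -3375.7$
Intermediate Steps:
$c = -205$ ($c = \left(-5\right) 41 = -205$)
$N{\left(E,z \right)} = -48 + E$
$-3416 + \sqrt{1672 + N{\left(-2,c \right)}} = -3416 + \sqrt{1672 - 50} = -3416 + \sqrt{1622}$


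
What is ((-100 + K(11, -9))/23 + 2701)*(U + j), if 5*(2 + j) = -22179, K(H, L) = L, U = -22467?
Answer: -8342371336/115 ≈ -7.2542e+7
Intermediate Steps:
j = -22189/5 (j = -2 + (⅕)*(-22179) = -2 - 22179/5 = -22189/5 ≈ -4437.8)
((-100 + K(11, -9))/23 + 2701)*(U + j) = ((-100 - 9)/23 + 2701)*(-22467 - 22189/5) = ((1/23)*(-109) + 2701)*(-134524/5) = (-109/23 + 2701)*(-134524/5) = (62014/23)*(-134524/5) = -8342371336/115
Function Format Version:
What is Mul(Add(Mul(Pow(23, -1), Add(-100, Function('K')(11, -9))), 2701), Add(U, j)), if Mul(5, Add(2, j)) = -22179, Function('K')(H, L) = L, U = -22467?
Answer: Rational(-8342371336, 115) ≈ -7.2542e+7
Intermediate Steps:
j = Rational(-22189, 5) (j = Add(-2, Mul(Rational(1, 5), -22179)) = Add(-2, Rational(-22179, 5)) = Rational(-22189, 5) ≈ -4437.8)
Mul(Add(Mul(Pow(23, -1), Add(-100, Function('K')(11, -9))), 2701), Add(U, j)) = Mul(Add(Mul(Pow(23, -1), Add(-100, -9)), 2701), Add(-22467, Rational(-22189, 5))) = Mul(Add(Mul(Rational(1, 23), -109), 2701), Rational(-134524, 5)) = Mul(Add(Rational(-109, 23), 2701), Rational(-134524, 5)) = Mul(Rational(62014, 23), Rational(-134524, 5)) = Rational(-8342371336, 115)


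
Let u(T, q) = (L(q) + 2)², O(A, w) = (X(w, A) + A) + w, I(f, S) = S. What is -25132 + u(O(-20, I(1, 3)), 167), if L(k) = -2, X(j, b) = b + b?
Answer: -25132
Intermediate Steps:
X(j, b) = 2*b
O(A, w) = w + 3*A (O(A, w) = (2*A + A) + w = 3*A + w = w + 3*A)
u(T, q) = 0 (u(T, q) = (-2 + 2)² = 0² = 0)
-25132 + u(O(-20, I(1, 3)), 167) = -25132 + 0 = -25132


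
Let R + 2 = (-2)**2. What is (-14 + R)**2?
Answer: 144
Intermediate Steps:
R = 2 (R = -2 + (-2)**2 = -2 + 4 = 2)
(-14 + R)**2 = (-14 + 2)**2 = (-12)**2 = 144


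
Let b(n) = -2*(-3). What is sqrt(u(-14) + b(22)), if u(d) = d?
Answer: 2*I*sqrt(2) ≈ 2.8284*I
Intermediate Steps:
b(n) = 6
sqrt(u(-14) + b(22)) = sqrt(-14 + 6) = sqrt(-8) = 2*I*sqrt(2)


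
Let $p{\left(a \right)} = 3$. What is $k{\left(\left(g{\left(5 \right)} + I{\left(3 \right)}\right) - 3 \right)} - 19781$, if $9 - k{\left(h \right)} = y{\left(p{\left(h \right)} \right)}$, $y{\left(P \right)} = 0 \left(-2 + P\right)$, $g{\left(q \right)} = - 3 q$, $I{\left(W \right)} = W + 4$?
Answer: $-19772$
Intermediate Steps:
$I{\left(W \right)} = 4 + W$
$y{\left(P \right)} = 0$
$k{\left(h \right)} = 9$ ($k{\left(h \right)} = 9 - 0 = 9 + 0 = 9$)
$k{\left(\left(g{\left(5 \right)} + I{\left(3 \right)}\right) - 3 \right)} - 19781 = 9 - 19781 = -19772$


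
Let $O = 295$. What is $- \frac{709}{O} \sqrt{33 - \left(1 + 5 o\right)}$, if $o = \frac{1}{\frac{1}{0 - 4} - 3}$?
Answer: $- \frac{1418 \sqrt{1417}}{3835} \approx -13.919$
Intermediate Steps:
$o = - \frac{4}{13}$ ($o = \frac{1}{\frac{1}{-4} - 3} = \frac{1}{- \frac{1}{4} - 3} = \frac{1}{- \frac{13}{4}} = - \frac{4}{13} \approx -0.30769$)
$- \frac{709}{O} \sqrt{33 - \left(1 + 5 o\right)} = - \frac{709}{295} \sqrt{33 - - \frac{7}{13}} = \left(-709\right) \frac{1}{295} \sqrt{33 + \left(-1 + \frac{20}{13}\right)} = - \frac{709 \sqrt{33 + \frac{7}{13}}}{295} = - \frac{709 \sqrt{\frac{436}{13}}}{295} = - \frac{709 \frac{2 \sqrt{1417}}{13}}{295} = - \frac{1418 \sqrt{1417}}{3835}$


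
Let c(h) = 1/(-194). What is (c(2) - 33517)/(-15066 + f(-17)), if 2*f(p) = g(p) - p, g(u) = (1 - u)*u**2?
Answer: 6502299/2416561 ≈ 2.6907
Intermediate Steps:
c(h) = -1/194
g(u) = u**2*(1 - u)
f(p) = -p/2 + p**2*(1 - p)/2 (f(p) = (p**2*(1 - p) - p)/2 = (-p + p**2*(1 - p))/2 = -p/2 + p**2*(1 - p)/2)
(c(2) - 33517)/(-15066 + f(-17)) = (-1/194 - 33517)/(-15066 + (1/2)*(-17)*(-1 - 17*(1 - 1*(-17)))) = -6502299/(194*(-15066 + (1/2)*(-17)*(-1 - 17*(1 + 17)))) = -6502299/(194*(-15066 + (1/2)*(-17)*(-1 - 17*18))) = -6502299/(194*(-15066 + (1/2)*(-17)*(-1 - 306))) = -6502299/(194*(-15066 + (1/2)*(-17)*(-307))) = -6502299/(194*(-15066 + 5219/2)) = -6502299/(194*(-24913/2)) = -6502299/194*(-2/24913) = 6502299/2416561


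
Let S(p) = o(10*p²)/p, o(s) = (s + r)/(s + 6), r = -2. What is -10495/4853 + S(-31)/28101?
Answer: -10989314682143/5081573689086 ≈ -2.1626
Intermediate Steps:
o(s) = (-2 + s)/(6 + s) (o(s) = (s - 2)/(s + 6) = (-2 + s)/(6 + s))
S(p) = (-2 + 10*p²)/(p*(6 + 10*p²)) (S(p) = ((-2 + 10*p²)/(6 + 10*p²))/p = (-2 + 10*p²)/(p*(6 + 10*p²)))
-10495/4853 + S(-31)/28101 = -10495/4853 + ((-1 + 5*(-31)²)/((-31)*(3 + 5*(-31)²)))/28101 = -10495*1/4853 - (-1 + 5*961)/(31*(3 + 5*961))*(1/28101) = -10495/4853 - (-1 + 4805)/(31*(3 + 4805))*(1/28101) = -10495/4853 - 1/31*4804/4808*(1/28101) = -10495/4853 - 1/31*1/4808*4804*(1/28101) = -10495/4853 - 1201/37262*1/28101 = -10495/4853 - 1201/1047099462 = -10989314682143/5081573689086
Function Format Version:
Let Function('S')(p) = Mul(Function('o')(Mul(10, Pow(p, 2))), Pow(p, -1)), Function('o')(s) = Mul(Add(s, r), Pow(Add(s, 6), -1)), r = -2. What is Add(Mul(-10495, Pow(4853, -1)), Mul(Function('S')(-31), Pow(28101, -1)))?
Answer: Rational(-10989314682143, 5081573689086) ≈ -2.1626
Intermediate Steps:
Function('o')(s) = Mul(Pow(Add(6, s), -1), Add(-2, s)) (Function('o')(s) = Mul(Add(s, -2), Pow(Add(s, 6), -1)) = Mul(Add(-2, s), Pow(Add(6, s), -1)) = Mul(Pow(Add(6, s), -1), Add(-2, s)))
Function('S')(p) = Mul(Pow(p, -1), Pow(Add(6, Mul(10, Pow(p, 2))), -1), Add(-2, Mul(10, Pow(p, 2)))) (Function('S')(p) = Mul(Mul(Pow(Add(6, Mul(10, Pow(p, 2))), -1), Add(-2, Mul(10, Pow(p, 2)))), Pow(p, -1)) = Mul(Pow(p, -1), Pow(Add(6, Mul(10, Pow(p, 2))), -1), Add(-2, Mul(10, Pow(p, 2)))))
Add(Mul(-10495, Pow(4853, -1)), Mul(Function('S')(-31), Pow(28101, -1))) = Add(Mul(-10495, Pow(4853, -1)), Mul(Mul(Pow(-31, -1), Pow(Add(3, Mul(5, Pow(-31, 2))), -1), Add(-1, Mul(5, Pow(-31, 2)))), Pow(28101, -1))) = Add(Mul(-10495, Rational(1, 4853)), Mul(Mul(Rational(-1, 31), Pow(Add(3, Mul(5, 961)), -1), Add(-1, Mul(5, 961))), Rational(1, 28101))) = Add(Rational(-10495, 4853), Mul(Mul(Rational(-1, 31), Pow(Add(3, 4805), -1), Add(-1, 4805)), Rational(1, 28101))) = Add(Rational(-10495, 4853), Mul(Mul(Rational(-1, 31), Pow(4808, -1), 4804), Rational(1, 28101))) = Add(Rational(-10495, 4853), Mul(Mul(Rational(-1, 31), Rational(1, 4808), 4804), Rational(1, 28101))) = Add(Rational(-10495, 4853), Mul(Rational(-1201, 37262), Rational(1, 28101))) = Add(Rational(-10495, 4853), Rational(-1201, 1047099462)) = Rational(-10989314682143, 5081573689086)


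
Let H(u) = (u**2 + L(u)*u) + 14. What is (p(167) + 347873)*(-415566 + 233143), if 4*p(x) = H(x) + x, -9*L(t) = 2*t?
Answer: -580117909610/9 ≈ -6.4458e+10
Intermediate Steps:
L(t) = -2*t/9
H(u) = 14 + 7*u**2/9 (H(u) = (u**2 + (-2*u/9)*u) + 14 = (u**2 - 2*u**2/9) + 14 = 7*u**2/9 + 14 = 14 + 7*u**2/9)
p(x) = 7/2 + x/4 + 7*x**2/36 (p(x) = ((14 + 7*x**2/9) + x)/4 = (14 + x + 7*x**2/9)/4 = 7/2 + x/4 + 7*x**2/36)
(p(167) + 347873)*(-415566 + 233143) = ((7/2 + (1/4)*167 + (7/36)*167**2) + 347873)*(-415566 + 233143) = ((7/2 + 167/4 + (7/36)*27889) + 347873)*(-182423) = ((7/2 + 167/4 + 195223/36) + 347873)*(-182423) = (49213/9 + 347873)*(-182423) = (3180070/9)*(-182423) = -580117909610/9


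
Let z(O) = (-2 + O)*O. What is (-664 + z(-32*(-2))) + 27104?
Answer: 30408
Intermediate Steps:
z(O) = O*(-2 + O)
(-664 + z(-32*(-2))) + 27104 = (-664 + (-32*(-2))*(-2 - 32*(-2))) + 27104 = (-664 + 64*(-2 + 64)) + 27104 = (-664 + 64*62) + 27104 = (-664 + 3968) + 27104 = 3304 + 27104 = 30408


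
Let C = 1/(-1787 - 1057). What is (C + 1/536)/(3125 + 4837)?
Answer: 577/3034286352 ≈ 1.9016e-7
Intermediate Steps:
C = -1/2844 (C = 1/(-2844) = -1/2844 ≈ -0.00035162)
(C + 1/536)/(3125 + 4837) = (-1/2844 + 1/536)/(3125 + 4837) = (-1/2844 + 1/536)/7962 = (577/381096)*(1/7962) = 577/3034286352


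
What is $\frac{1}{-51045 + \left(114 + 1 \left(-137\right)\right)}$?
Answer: $- \frac{1}{51068} \approx -1.9582 \cdot 10^{-5}$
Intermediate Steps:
$\frac{1}{-51045 + \left(114 + 1 \left(-137\right)\right)} = \frac{1}{-51045 + \left(114 - 137\right)} = \frac{1}{-51045 - 23} = \frac{1}{-51068} = - \frac{1}{51068}$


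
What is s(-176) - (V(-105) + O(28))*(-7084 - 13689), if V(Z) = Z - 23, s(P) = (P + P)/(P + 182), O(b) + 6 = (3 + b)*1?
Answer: -6419033/3 ≈ -2.1397e+6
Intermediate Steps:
O(b) = -3 + b (O(b) = -6 + (3 + b)*1 = -6 + (3 + b) = -3 + b)
s(P) = 2*P/(182 + P) (s(P) = (2*P)/(182 + P) = 2*P/(182 + P))
V(Z) = -23 + Z
s(-176) - (V(-105) + O(28))*(-7084 - 13689) = 2*(-176)/(182 - 176) - ((-23 - 105) + (-3 + 28))*(-7084 - 13689) = 2*(-176)/6 - (-128 + 25)*(-20773) = 2*(-176)*(⅙) - (-103)*(-20773) = -176/3 - 1*2139619 = -176/3 - 2139619 = -6419033/3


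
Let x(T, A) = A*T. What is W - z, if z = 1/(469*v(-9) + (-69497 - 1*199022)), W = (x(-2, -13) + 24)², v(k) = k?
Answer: 681850001/272740 ≈ 2500.0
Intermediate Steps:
W = 2500 (W = (-13*(-2) + 24)² = (26 + 24)² = 50² = 2500)
z = -1/272740 (z = 1/(469*(-9) + (-69497 - 1*199022)) = 1/(-4221 + (-69497 - 199022)) = 1/(-4221 - 268519) = 1/(-272740) = -1/272740 ≈ -3.6665e-6)
W - z = 2500 - 1*(-1/272740) = 2500 + 1/272740 = 681850001/272740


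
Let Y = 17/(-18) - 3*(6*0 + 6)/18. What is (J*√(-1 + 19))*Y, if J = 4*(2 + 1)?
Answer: -70*√2 ≈ -98.995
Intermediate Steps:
J = 12 (J = 4*3 = 12)
Y = -35/18 (Y = 17*(-1/18) - 3*(0 + 6)*(1/18) = -17/18 - 3*6*(1/18) = -17/18 - 18*1/18 = -17/18 - 1 = -35/18 ≈ -1.9444)
(J*√(-1 + 19))*Y = (12*√(-1 + 19))*(-35/18) = (12*√18)*(-35/18) = (12*(3*√2))*(-35/18) = (36*√2)*(-35/18) = -70*√2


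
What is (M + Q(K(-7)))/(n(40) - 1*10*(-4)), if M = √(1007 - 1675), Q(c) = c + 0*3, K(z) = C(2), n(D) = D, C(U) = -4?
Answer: -1/20 + I*√167/40 ≈ -0.05 + 0.32307*I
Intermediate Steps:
K(z) = -4
Q(c) = c (Q(c) = c + 0 = c)
M = 2*I*√167 (M = √(-668) = 2*I*√167 ≈ 25.846*I)
(M + Q(K(-7)))/(n(40) - 1*10*(-4)) = (2*I*√167 - 4)/(40 - 1*10*(-4)) = (-4 + 2*I*√167)/(40 - 10*(-4)) = (-4 + 2*I*√167)/(40 + 40) = (-4 + 2*I*√167)/80 = (-4 + 2*I*√167)*(1/80) = -1/20 + I*√167/40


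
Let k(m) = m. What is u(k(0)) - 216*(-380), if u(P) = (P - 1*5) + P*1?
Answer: 82075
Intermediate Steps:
u(P) = -5 + 2*P (u(P) = (P - 5) + P = (-5 + P) + P = -5 + 2*P)
u(k(0)) - 216*(-380) = (-5 + 2*0) - 216*(-380) = (-5 + 0) + 82080 = -5 + 82080 = 82075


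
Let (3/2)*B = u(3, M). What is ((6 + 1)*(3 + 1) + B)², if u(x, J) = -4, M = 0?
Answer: 5776/9 ≈ 641.78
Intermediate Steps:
B = -8/3 (B = (⅔)*(-4) = -8/3 ≈ -2.6667)
((6 + 1)*(3 + 1) + B)² = ((6 + 1)*(3 + 1) - 8/3)² = (7*4 - 8/3)² = (28 - 8/3)² = (76/3)² = 5776/9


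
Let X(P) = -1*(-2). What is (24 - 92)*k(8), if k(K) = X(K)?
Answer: -136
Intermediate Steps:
X(P) = 2
k(K) = 2
(24 - 92)*k(8) = (24 - 92)*2 = -68*2 = -136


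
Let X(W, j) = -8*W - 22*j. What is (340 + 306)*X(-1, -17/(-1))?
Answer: -236436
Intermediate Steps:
X(W, j) = -22*j - 8*W
(340 + 306)*X(-1, -17/(-1)) = (340 + 306)*(-(-374)/(-1) - 8*(-1)) = 646*(-(-374)*(-1) + 8) = 646*(-22*17 + 8) = 646*(-374 + 8) = 646*(-366) = -236436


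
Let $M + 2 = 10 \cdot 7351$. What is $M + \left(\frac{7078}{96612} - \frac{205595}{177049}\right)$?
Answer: $\frac{628669996395293}{8552528994} \approx 73507.0$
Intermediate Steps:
$M = 73508$ ($M = -2 + 10 \cdot 7351 = -2 + 73510 = 73508$)
$M + \left(\frac{7078}{96612} - \frac{205595}{177049}\right) = 73508 + \left(\frac{7078}{96612} - \frac{205595}{177049}\right) = 73508 + \left(7078 \cdot \frac{1}{96612} - \frac{205595}{177049}\right) = 73508 + \left(\frac{3539}{48306} - \frac{205595}{177049}\right) = 73508 - \frac{9304895659}{8552528994} = \frac{628669996395293}{8552528994}$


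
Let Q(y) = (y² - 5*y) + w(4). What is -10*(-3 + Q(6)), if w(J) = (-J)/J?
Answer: -20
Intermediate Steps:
w(J) = -1
Q(y) = -1 + y² - 5*y (Q(y) = (y² - 5*y) - 1 = -1 + y² - 5*y)
-10*(-3 + Q(6)) = -10*(-3 + (-1 + 6² - 5*6)) = -10*(-3 + (-1 + 36 - 30)) = -10*(-3 + 5) = -10*2 = -20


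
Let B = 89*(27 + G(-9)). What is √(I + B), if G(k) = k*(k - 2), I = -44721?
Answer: 3*I*√3723 ≈ 183.05*I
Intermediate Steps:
G(k) = k*(-2 + k)
B = 11214 (B = 89*(27 - 9*(-2 - 9)) = 89*(27 - 9*(-11)) = 89*(27 + 99) = 89*126 = 11214)
√(I + B) = √(-44721 + 11214) = √(-33507) = 3*I*√3723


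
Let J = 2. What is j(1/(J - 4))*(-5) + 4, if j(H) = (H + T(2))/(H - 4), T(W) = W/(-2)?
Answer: 7/3 ≈ 2.3333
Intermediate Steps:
T(W) = -W/2 (T(W) = W*(-½) = -W/2)
j(H) = (-1 + H)/(-4 + H) (j(H) = (H - ½*2)/(H - 4) = (H - 1)/(-4 + H) = (-1 + H)/(-4 + H))
j(1/(J - 4))*(-5) + 4 = ((-1 + 1/(2 - 4))/(-4 + 1/(2 - 4)))*(-5) + 4 = ((-1 + 1/(-2))/(-4 + 1/(-2)))*(-5) + 4 = ((-1 - ½)/(-4 - ½))*(-5) + 4 = (-3/2/(-9/2))*(-5) + 4 = -2/9*(-3/2)*(-5) + 4 = (⅓)*(-5) + 4 = -5/3 + 4 = 7/3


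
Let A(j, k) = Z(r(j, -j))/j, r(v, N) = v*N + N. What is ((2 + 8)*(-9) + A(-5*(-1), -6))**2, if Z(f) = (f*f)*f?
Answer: 30140100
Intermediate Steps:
r(v, N) = N + N*v (r(v, N) = N*v + N = N + N*v)
Z(f) = f**3 (Z(f) = f**2*f = f**3)
A(j, k) = -j**2*(1 + j)**3 (A(j, k) = ((-j)*(1 + j))**3/j = (-j*(1 + j))**3/j = (-j**3*(1 + j)**3)/j = -j**2*(1 + j)**3)
((2 + 8)*(-9) + A(-5*(-1), -6))**2 = ((2 + 8)*(-9) - (-5*(-1))**2*(1 - 5*(-1))**3)**2 = (10*(-9) - 1*5**2*(1 + 5)**3)**2 = (-90 - 1*25*6**3)**2 = (-90 - 1*25*216)**2 = (-90 - 5400)**2 = (-5490)**2 = 30140100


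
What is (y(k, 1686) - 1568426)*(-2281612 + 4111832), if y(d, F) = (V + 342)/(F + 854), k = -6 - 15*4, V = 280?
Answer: -364561651562598/127 ≈ -2.8706e+12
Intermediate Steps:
k = -66 (k = -6 - 60 = -66)
y(d, F) = 622/(854 + F) (y(d, F) = (280 + 342)/(F + 854) = 622/(854 + F))
(y(k, 1686) - 1568426)*(-2281612 + 4111832) = (622/(854 + 1686) - 1568426)*(-2281612 + 4111832) = (622/2540 - 1568426)*1830220 = (622*(1/2540) - 1568426)*1830220 = (311/1270 - 1568426)*1830220 = -1991900709/1270*1830220 = -364561651562598/127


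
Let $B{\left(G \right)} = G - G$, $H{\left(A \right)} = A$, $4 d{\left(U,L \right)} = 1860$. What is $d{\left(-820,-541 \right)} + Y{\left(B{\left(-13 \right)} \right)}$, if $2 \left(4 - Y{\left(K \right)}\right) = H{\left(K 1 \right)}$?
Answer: $469$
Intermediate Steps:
$d{\left(U,L \right)} = 465$ ($d{\left(U,L \right)} = \frac{1}{4} \cdot 1860 = 465$)
$B{\left(G \right)} = 0$
$Y{\left(K \right)} = 4 - \frac{K}{2}$ ($Y{\left(K \right)} = 4 - \frac{K 1}{2} = 4 - \frac{K}{2}$)
$d{\left(-820,-541 \right)} + Y{\left(B{\left(-13 \right)} \right)} = 465 + \left(4 - 0\right) = 465 + \left(4 + 0\right) = 465 + 4 = 469$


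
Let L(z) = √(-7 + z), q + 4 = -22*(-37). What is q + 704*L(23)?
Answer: 3626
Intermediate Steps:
q = 810 (q = -4 - 22*(-37) = -4 + 814 = 810)
q + 704*L(23) = 810 + 704*√(-7 + 23) = 810 + 704*√16 = 810 + 704*4 = 810 + 2816 = 3626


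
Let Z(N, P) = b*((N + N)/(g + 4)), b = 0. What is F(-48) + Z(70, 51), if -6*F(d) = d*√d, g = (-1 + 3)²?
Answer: 32*I*√3 ≈ 55.426*I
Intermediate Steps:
g = 4 (g = 2² = 4)
F(d) = -d^(3/2)/6 (F(d) = -d*√d/6 = -d^(3/2)/6)
Z(N, P) = 0 (Z(N, P) = 0*((N + N)/(4 + 4)) = 0*((2*N)/8) = 0*((2*N)*(⅛)) = 0*(N/4) = 0)
F(-48) + Z(70, 51) = -(-32)*I*√3 + 0 = 32*I*√3 + 0 = 32*I*√3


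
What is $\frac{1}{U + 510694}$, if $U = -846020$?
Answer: $- \frac{1}{335326} \approx -2.9822 \cdot 10^{-6}$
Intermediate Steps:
$\frac{1}{U + 510694} = \frac{1}{-846020 + 510694} = \frac{1}{-335326} = - \frac{1}{335326}$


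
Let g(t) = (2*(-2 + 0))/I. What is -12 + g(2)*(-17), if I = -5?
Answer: -128/5 ≈ -25.600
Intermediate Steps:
g(t) = 4/5 (g(t) = (2*(-2 + 0))/(-5) = (2*(-2))*(-1/5) = -4*(-1/5) = 4/5)
-12 + g(2)*(-17) = -12 + (4/5)*(-17) = -12 - 68/5 = -128/5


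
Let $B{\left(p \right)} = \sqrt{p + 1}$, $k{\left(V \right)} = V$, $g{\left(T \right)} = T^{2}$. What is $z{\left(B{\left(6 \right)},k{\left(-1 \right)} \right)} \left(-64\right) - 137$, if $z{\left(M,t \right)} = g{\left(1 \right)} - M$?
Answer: $-201 + 64 \sqrt{7} \approx -31.672$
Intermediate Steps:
$B{\left(p \right)} = \sqrt{1 + p}$
$z{\left(M,t \right)} = 1 - M$ ($z{\left(M,t \right)} = 1^{2} - M = 1 - M$)
$z{\left(B{\left(6 \right)},k{\left(-1 \right)} \right)} \left(-64\right) - 137 = \left(1 - \sqrt{1 + 6}\right) \left(-64\right) - 137 = \left(1 - \sqrt{7}\right) \left(-64\right) - 137 = \left(-64 + 64 \sqrt{7}\right) - 137 = -201 + 64 \sqrt{7}$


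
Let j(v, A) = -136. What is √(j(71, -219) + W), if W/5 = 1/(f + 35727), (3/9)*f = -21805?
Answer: I*√29966866806/14844 ≈ 11.662*I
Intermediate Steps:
f = -65415 (f = 3*(-21805) = -65415)
W = -5/29688 (W = 5/(-65415 + 35727) = 5/(-29688) = 5*(-1/29688) = -5/29688 ≈ -0.00016842)
√(j(71, -219) + W) = √(-136 - 5/29688) = √(-4037573/29688) = I*√29966866806/14844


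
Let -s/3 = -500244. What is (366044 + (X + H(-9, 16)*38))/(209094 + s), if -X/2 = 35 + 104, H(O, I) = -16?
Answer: 182579/854913 ≈ 0.21356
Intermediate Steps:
X = -278 (X = -2*(35 + 104) = -2*139 = -278)
s = 1500732 (s = -3*(-500244) = 1500732)
(366044 + (X + H(-9, 16)*38))/(209094 + s) = (366044 + (-278 - 16*38))/(209094 + 1500732) = (366044 + (-278 - 608))/1709826 = (366044 - 886)*(1/1709826) = 365158*(1/1709826) = 182579/854913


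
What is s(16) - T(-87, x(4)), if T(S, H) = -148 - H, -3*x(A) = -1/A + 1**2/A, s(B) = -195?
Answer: -47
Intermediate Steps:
x(A) = 0 (x(A) = -(-1/A + 1**2/A)/3 = -(-1/A + 1/A)/3 = -1/3*0 = 0)
s(16) - T(-87, x(4)) = -195 - (-148 - 1*0) = -195 - (-148 + 0) = -195 - 1*(-148) = -195 + 148 = -47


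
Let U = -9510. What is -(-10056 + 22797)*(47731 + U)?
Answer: -486973761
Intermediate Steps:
-(-10056 + 22797)*(47731 + U) = -(-10056 + 22797)*(47731 - 9510) = -12741*38221 = -1*486973761 = -486973761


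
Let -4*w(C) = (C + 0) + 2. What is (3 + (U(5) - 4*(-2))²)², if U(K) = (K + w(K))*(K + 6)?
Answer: 940832929/256 ≈ 3.6751e+6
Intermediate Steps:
w(C) = -½ - C/4 (w(C) = -((C + 0) + 2)/4 = -(C + 2)/4 = -(2 + C)/4 = -½ - C/4)
U(K) = (6 + K)*(-½ + 3*K/4) (U(K) = (K + (-½ - K/4))*(K + 6) = (-½ + 3*K/4)*(6 + K) = (6 + K)*(-½ + 3*K/4))
(3 + (U(5) - 4*(-2))²)² = (3 + ((-3 + 4*5 + (¾)*5²) - 4*(-2))²)² = (3 + ((-3 + 20 + (¾)*25) + 8)²)² = (3 + ((-3 + 20 + 75/4) + 8)²)² = (3 + (143/4 + 8)²)² = (3 + (175/4)²)² = (3 + 30625/16)² = (30673/16)² = 940832929/256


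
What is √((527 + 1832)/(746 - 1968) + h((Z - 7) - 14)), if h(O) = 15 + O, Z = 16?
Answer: √12050142/1222 ≈ 2.8407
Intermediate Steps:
√((527 + 1832)/(746 - 1968) + h((Z - 7) - 14)) = √((527 + 1832)/(746 - 1968) + (15 + ((16 - 7) - 14))) = √(2359/(-1222) + (15 + (9 - 14))) = √(2359*(-1/1222) + (15 - 5)) = √(-2359/1222 + 10) = √(9861/1222) = √12050142/1222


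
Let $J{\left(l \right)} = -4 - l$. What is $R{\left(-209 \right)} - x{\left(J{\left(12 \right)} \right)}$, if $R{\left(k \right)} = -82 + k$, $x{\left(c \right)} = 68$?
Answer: $-359$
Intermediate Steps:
$R{\left(-209 \right)} - x{\left(J{\left(12 \right)} \right)} = \left(-82 - 209\right) - 68 = -291 - 68 = -359$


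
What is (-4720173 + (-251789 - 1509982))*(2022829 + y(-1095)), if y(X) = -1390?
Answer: -13102854397416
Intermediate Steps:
(-4720173 + (-251789 - 1509982))*(2022829 + y(-1095)) = (-4720173 + (-251789 - 1509982))*(2022829 - 1390) = (-4720173 - 1761771)*2021439 = -6481944*2021439 = -13102854397416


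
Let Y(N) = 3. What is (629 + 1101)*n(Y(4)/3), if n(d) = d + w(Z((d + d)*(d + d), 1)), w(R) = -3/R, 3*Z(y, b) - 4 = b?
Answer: -1384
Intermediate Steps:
Z(y, b) = 4/3 + b/3
n(d) = -9/5 + d (n(d) = d - 3/(4/3 + (⅓)*1) = d - 3/(4/3 + ⅓) = d - 3/5/3 = d - 3*⅗ = d - 9/5 = -9/5 + d)
(629 + 1101)*n(Y(4)/3) = (629 + 1101)*(-9/5 + 3/3) = 1730*(-9/5 + 3*(⅓)) = 1730*(-9/5 + 1) = 1730*(-⅘) = -1384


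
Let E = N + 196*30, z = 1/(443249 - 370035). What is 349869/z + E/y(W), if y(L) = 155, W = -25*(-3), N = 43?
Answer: 3970372895653/155 ≈ 2.5615e+10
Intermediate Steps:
W = 75
z = 1/73214 ≈ 1.3659e-5
E = 5923 (E = 43 + 196*30 = 43 + 5880 = 5923)
349869/z + E/y(W) = 349869/(1/73214) + 5923/155 = 349869*73214 + 5923*(1/155) = 25615308966 + 5923/155 = 3970372895653/155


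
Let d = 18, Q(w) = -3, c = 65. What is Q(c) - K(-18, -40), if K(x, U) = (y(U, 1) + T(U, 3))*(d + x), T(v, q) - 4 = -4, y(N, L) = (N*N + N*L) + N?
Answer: -3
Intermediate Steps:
y(N, L) = N + N² + L*N (y(N, L) = (N² + L*N) + N = N + N² + L*N)
T(v, q) = 0 (T(v, q) = 4 - 4 = 0)
K(x, U) = U*(2 + U)*(18 + x) (K(x, U) = (U*(1 + 1 + U) + 0)*(18 + x) = (U*(2 + U) + 0)*(18 + x) = (U*(2 + U))*(18 + x) = U*(2 + U)*(18 + x))
Q(c) - K(-18, -40) = -3 - (-40)*(2 - 40)*(18 - 18) = -3 - (-40)*(-38)*0 = -3 - 1*0 = -3 + 0 = -3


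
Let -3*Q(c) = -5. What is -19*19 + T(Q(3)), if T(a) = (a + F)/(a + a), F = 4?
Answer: -3593/10 ≈ -359.30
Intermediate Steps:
Q(c) = 5/3 (Q(c) = -1/3*(-5) = 5/3)
T(a) = (4 + a)/(2*a) (T(a) = (a + 4)/(a + a) = (4 + a)/((2*a)) = (4 + a)*(1/(2*a)) = (4 + a)/(2*a))
-19*19 + T(Q(3)) = -19*19 + (4 + 5/3)/(2*(5/3)) = -361 + (1/2)*(3/5)*(17/3) = -361 + 17/10 = -3593/10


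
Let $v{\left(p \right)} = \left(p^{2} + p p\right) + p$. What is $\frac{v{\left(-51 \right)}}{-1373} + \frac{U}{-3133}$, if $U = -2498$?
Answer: $- \frac{12708329}{4301609} \approx -2.9543$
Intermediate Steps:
$v{\left(p \right)} = p + 2 p^{2}$ ($v{\left(p \right)} = \left(p^{2} + p^{2}\right) + p = 2 p^{2} + p = p + 2 p^{2}$)
$\frac{v{\left(-51 \right)}}{-1373} + \frac{U}{-3133} = \frac{\left(-51\right) \left(1 + 2 \left(-51\right)\right)}{-1373} - \frac{2498}{-3133} = - 51 \left(1 - 102\right) \left(- \frac{1}{1373}\right) - - \frac{2498}{3133} = \left(-51\right) \left(-101\right) \left(- \frac{1}{1373}\right) + \frac{2498}{3133} = 5151 \left(- \frac{1}{1373}\right) + \frac{2498}{3133} = - \frac{5151}{1373} + \frac{2498}{3133} = - \frac{12708329}{4301609}$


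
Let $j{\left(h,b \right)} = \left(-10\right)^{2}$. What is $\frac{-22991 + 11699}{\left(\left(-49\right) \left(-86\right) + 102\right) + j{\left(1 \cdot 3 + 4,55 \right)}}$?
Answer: $- \frac{941}{368} \approx -2.5571$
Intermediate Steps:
$j{\left(h,b \right)} = 100$
$\frac{-22991 + 11699}{\left(\left(-49\right) \left(-86\right) + 102\right) + j{\left(1 \cdot 3 + 4,55 \right)}} = \frac{-22991 + 11699}{\left(\left(-49\right) \left(-86\right) + 102\right) + 100} = - \frac{11292}{\left(4214 + 102\right) + 100} = - \frac{11292}{4316 + 100} = - \frac{11292}{4416} = \left(-11292\right) \frac{1}{4416} = - \frac{941}{368}$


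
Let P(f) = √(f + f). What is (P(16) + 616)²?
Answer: 379488 + 4928*√2 ≈ 3.8646e+5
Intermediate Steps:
P(f) = √2*√f (P(f) = √(2*f) = √2*√f)
(P(16) + 616)² = (√2*√16 + 616)² = (√2*4 + 616)² = (4*√2 + 616)² = (616 + 4*√2)²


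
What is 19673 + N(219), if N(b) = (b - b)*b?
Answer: 19673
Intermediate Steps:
N(b) = 0 (N(b) = 0*b = 0)
19673 + N(219) = 19673 + 0 = 19673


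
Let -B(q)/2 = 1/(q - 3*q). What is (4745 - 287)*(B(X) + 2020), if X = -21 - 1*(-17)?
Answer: 18008091/2 ≈ 9.0040e+6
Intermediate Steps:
X = -4 (X = -21 + 17 = -4)
B(q) = 1/q (B(q) = -2/(q - 3*q) = -2*(-1/(2*q)) = -(-1)/q = 1/q)
(4745 - 287)*(B(X) + 2020) = (4745 - 287)*(1/(-4) + 2020) = 4458*(-1/4 + 2020) = 4458*(8079/4) = 18008091/2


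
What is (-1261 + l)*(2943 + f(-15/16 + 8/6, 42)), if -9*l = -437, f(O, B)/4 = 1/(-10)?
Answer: -160548256/45 ≈ -3.5677e+6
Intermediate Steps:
f(O, B) = -2/5 (f(O, B) = 4/(-10) = 4*(-1/10) = -2/5)
l = 437/9 (l = -1/9*(-437) = 437/9 ≈ 48.556)
(-1261 + l)*(2943 + f(-15/16 + 8/6, 42)) = (-1261 + 437/9)*(2943 - 2/5) = -10912/9*14713/5 = -160548256/45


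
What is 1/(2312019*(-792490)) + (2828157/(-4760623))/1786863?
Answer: -1727301549615977773/5195399897462500887254730 ≈ -3.3247e-7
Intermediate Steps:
1/(2312019*(-792490)) + (2828157/(-4760623))/1786863 = (1/2312019)*(-1/792490) + (2828157*(-1/4760623))*(1/1786863) = -1/1832251937310 - 2828157/4760623*1/1786863 = -1/1832251937310 - 942719/2835527031883 = -1727301549615977773/5195399897462500887254730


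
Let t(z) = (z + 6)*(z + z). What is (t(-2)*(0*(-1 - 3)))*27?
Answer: 0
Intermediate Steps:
t(z) = 2*z*(6 + z) (t(z) = (6 + z)*(2*z) = 2*z*(6 + z))
(t(-2)*(0*(-1 - 3)))*27 = ((2*(-2)*(6 - 2))*(0*(-1 - 3)))*27 = ((2*(-2)*4)*(0*(-4)))*27 = -16*0*27 = 0*27 = 0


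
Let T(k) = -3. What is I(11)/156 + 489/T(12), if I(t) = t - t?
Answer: -163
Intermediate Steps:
I(t) = 0
I(11)/156 + 489/T(12) = 0/156 + 489/(-3) = 0*(1/156) + 489*(-⅓) = 0 - 163 = -163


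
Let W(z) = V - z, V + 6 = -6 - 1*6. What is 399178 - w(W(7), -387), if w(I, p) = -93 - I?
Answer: 399246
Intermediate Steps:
V = -18 (V = -6 + (-6 - 1*6) = -6 + (-6 - 6) = -6 - 12 = -18)
W(z) = -18 - z
399178 - w(W(7), -387) = 399178 - (-93 - (-18 - 1*7)) = 399178 - (-93 - (-18 - 7)) = 399178 - (-93 - 1*(-25)) = 399178 - (-93 + 25) = 399178 - 1*(-68) = 399178 + 68 = 399246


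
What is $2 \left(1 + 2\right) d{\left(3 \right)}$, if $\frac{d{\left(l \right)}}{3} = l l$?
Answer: $162$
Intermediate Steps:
$d{\left(l \right)} = 3 l^{2}$ ($d{\left(l \right)} = 3 l l = 3 l^{2}$)
$2 \left(1 + 2\right) d{\left(3 \right)} = 2 \left(1 + 2\right) 3 \cdot 3^{2} = 2 \cdot 3 \cdot 3 \cdot 9 = 2 \cdot 3 \cdot 27 = 2 \cdot 81 = 162$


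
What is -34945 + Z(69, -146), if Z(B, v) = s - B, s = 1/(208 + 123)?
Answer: -11589633/331 ≈ -35014.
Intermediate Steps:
s = 1/331 ≈ 0.0030211
Z(B, v) = 1/331 - B
-34945 + Z(69, -146) = -34945 + (1/331 - 1*69) = -34945 + (1/331 - 69) = -34945 - 22838/331 = -11589633/331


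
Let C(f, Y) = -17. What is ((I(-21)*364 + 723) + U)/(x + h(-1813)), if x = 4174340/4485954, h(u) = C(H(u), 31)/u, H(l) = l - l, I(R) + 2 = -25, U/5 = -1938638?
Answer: -1066339202078535/103301887 ≈ -1.0323e+7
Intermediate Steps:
U = -9693190 (U = 5*(-1938638) = -9693190)
I(R) = -27 (I(R) = -2 - 25 = -27)
H(l) = 0
h(u) = -17/u
x = 56410/60621 (x = 4174340*(1/4485954) = 56410/60621 ≈ 0.93054)
((I(-21)*364 + 723) + U)/(x + h(-1813)) = ((-27*364 + 723) - 9693190)/(56410/60621 - 17/(-1813)) = ((-9828 + 723) - 9693190)/(56410/60621 - 17*(-1/1813)) = (-9105 - 9693190)/(56410/60621 + 17/1813) = -9702295/103301887/109905873 = -9702295*109905873/103301887 = -1066339202078535/103301887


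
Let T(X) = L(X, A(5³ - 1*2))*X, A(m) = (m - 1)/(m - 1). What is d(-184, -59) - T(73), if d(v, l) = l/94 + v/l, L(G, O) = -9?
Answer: 3657537/5546 ≈ 659.49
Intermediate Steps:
A(m) = 1 (A(m) = (-1 + m)/(-1 + m) = 1)
d(v, l) = l/94 + v/l (d(v, l) = l*(1/94) + v/l = l/94 + v/l)
T(X) = -9*X
d(-184, -59) - T(73) = ((1/94)*(-59) - 184/(-59)) - (-9)*73 = (-59/94 - 184*(-1/59)) - 1*(-657) = (-59/94 + 184/59) + 657 = 13815/5546 + 657 = 3657537/5546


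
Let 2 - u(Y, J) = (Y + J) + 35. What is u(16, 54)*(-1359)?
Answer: 139977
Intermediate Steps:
u(Y, J) = -33 - J - Y (u(Y, J) = 2 - ((Y + J) + 35) = 2 - ((J + Y) + 35) = 2 - (35 + J + Y) = 2 + (-35 - J - Y) = -33 - J - Y)
u(16, 54)*(-1359) = (-33 - 1*54 - 1*16)*(-1359) = (-33 - 54 - 16)*(-1359) = -103*(-1359) = 139977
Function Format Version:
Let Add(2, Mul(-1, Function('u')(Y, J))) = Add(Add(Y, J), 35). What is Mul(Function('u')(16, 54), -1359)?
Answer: 139977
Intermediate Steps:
Function('u')(Y, J) = Add(-33, Mul(-1, J), Mul(-1, Y)) (Function('u')(Y, J) = Add(2, Mul(-1, Add(Add(Y, J), 35))) = Add(2, Mul(-1, Add(Add(J, Y), 35))) = Add(2, Mul(-1, Add(35, J, Y))) = Add(2, Add(-35, Mul(-1, J), Mul(-1, Y))) = Add(-33, Mul(-1, J), Mul(-1, Y)))
Mul(Function('u')(16, 54), -1359) = Mul(Add(-33, Mul(-1, 54), Mul(-1, 16)), -1359) = Mul(Add(-33, -54, -16), -1359) = Mul(-103, -1359) = 139977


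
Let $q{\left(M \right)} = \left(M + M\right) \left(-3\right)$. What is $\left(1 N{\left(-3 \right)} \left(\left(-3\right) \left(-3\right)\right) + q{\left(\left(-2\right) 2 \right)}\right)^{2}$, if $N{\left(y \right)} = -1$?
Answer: $225$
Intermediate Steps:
$q{\left(M \right)} = - 6 M$ ($q{\left(M \right)} = 2 M \left(-3\right) = - 6 M$)
$\left(1 N{\left(-3 \right)} \left(\left(-3\right) \left(-3\right)\right) + q{\left(\left(-2\right) 2 \right)}\right)^{2} = \left(1 \left(-1\right) \left(\left(-3\right) \left(-3\right)\right) - 6 \left(\left(-2\right) 2\right)\right)^{2} = \left(\left(-1\right) 9 - -24\right)^{2} = \left(-9 + 24\right)^{2} = 15^{2} = 225$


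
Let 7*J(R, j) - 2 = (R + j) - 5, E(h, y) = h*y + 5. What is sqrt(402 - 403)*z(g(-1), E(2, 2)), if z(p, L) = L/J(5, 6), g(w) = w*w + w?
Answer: 63*I/8 ≈ 7.875*I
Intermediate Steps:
g(w) = w + w**2 (g(w) = w**2 + w = w + w**2)
E(h, y) = 5 + h*y
J(R, j) = -3/7 + R/7 + j/7 (J(R, j) = 2/7 + ((R + j) - 5)/7 = 2/7 + (-5 + R + j)/7 = 2/7 + (-5/7 + R/7 + j/7) = -3/7 + R/7 + j/7)
z(p, L) = 7*L/8 (z(p, L) = L/(-3/7 + (1/7)*5 + (1/7)*6) = L/(-3/7 + 5/7 + 6/7) = L/(8/7) = L*(7/8) = 7*L/8)
sqrt(402 - 403)*z(g(-1), E(2, 2)) = sqrt(402 - 403)*(7*(5 + 2*2)/8) = sqrt(-1)*(7*(5 + 4)/8) = I*((7/8)*9) = I*(63/8) = 63*I/8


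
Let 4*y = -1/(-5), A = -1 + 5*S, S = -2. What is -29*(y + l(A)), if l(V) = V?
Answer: 6351/20 ≈ 317.55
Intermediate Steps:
A = -11 (A = -1 + 5*(-2) = -1 - 10 = -11)
y = 1/20 (y = (-1/(-5))/4 = (-1*(-1/5))/4 = (1/4)*(1/5) = 1/20 ≈ 0.050000)
-29*(y + l(A)) = -29*(1/20 - 11) = -29*(-219/20) = 6351/20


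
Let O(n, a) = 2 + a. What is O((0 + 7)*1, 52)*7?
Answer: 378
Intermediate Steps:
O((0 + 7)*1, 52)*7 = (2 + 52)*7 = 54*7 = 378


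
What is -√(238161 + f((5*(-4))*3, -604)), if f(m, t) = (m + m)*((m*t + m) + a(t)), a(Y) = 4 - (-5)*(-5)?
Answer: -I*√4100919 ≈ -2025.1*I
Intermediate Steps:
a(Y) = -21 (a(Y) = 4 - 1*25 = 4 - 25 = -21)
f(m, t) = 2*m*(-21 + m + m*t) (f(m, t) = (m + m)*((m*t + m) - 21) = (2*m)*((m + m*t) - 21) = (2*m)*(-21 + m + m*t) = 2*m*(-21 + m + m*t))
-√(238161 + f((5*(-4))*3, -604)) = -√(238161 + 2*((5*(-4))*3)*(-21 + (5*(-4))*3 + ((5*(-4))*3)*(-604))) = -√(238161 + 2*(-20*3)*(-21 - 20*3 - 20*3*(-604))) = -√(238161 + 2*(-60)*(-21 - 60 - 60*(-604))) = -√(238161 + 2*(-60)*(-21 - 60 + 36240)) = -√(238161 + 2*(-60)*36159) = -√(238161 - 4339080) = -√(-4100919) = -I*√4100919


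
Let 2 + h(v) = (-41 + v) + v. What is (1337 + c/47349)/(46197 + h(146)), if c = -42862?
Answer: 63262751/2199171654 ≈ 0.028767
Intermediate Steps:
h(v) = -43 + 2*v (h(v) = -2 + ((-41 + v) + v) = -2 + (-41 + 2*v) = -43 + 2*v)
(1337 + c/47349)/(46197 + h(146)) = (1337 - 42862/47349)/(46197 + (-43 + 2*146)) = (1337 - 42862*1/47349)/(46197 + (-43 + 292)) = (1337 - 42862/47349)/(46197 + 249) = (63262751/47349)/46446 = (63262751/47349)*(1/46446) = 63262751/2199171654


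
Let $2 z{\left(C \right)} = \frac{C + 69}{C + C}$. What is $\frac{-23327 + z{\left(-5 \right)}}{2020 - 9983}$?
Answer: $\frac{116651}{39815} \approx 2.9298$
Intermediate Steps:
$z{\left(C \right)} = \frac{69 + C}{4 C}$ ($z{\left(C \right)} = \frac{\left(C + 69\right) \frac{1}{C + C}}{2} = \frac{\left(69 + C\right) \frac{1}{2 C}}{2} = \frac{\frac{1}{2} \frac{1}{C} \left(69 + C\right)}{2} = \frac{69 + C}{4 C}$)
$\frac{-23327 + z{\left(-5 \right)}}{2020 - 9983} = \frac{-23327 + \frac{69 - 5}{4 \left(-5\right)}}{2020 - 9983} = \frac{-23327 + \frac{1}{4} \left(- \frac{1}{5}\right) 64}{-7963} = \left(-23327 - \frac{16}{5}\right) \left(- \frac{1}{7963}\right) = \left(- \frac{116651}{5}\right) \left(- \frac{1}{7963}\right) = \frac{116651}{39815}$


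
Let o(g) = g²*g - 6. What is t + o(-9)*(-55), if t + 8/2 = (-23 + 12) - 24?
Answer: 40386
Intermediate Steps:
t = -39 (t = -4 + ((-23 + 12) - 24) = -4 + (-11 - 24) = -4 - 35 = -39)
o(g) = -6 + g³ (o(g) = g³ - 6 = -6 + g³)
t + o(-9)*(-55) = -39 + (-6 + (-9)³)*(-55) = -39 + (-6 - 729)*(-55) = -39 - 735*(-55) = -39 + 40425 = 40386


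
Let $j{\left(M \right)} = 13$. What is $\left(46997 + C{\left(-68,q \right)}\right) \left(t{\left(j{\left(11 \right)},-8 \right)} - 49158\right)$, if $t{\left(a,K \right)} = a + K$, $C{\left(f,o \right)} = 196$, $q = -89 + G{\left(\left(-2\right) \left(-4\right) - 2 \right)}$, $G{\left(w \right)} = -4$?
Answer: $-2319677529$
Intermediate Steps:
$q = -93$ ($q = -89 - 4 = -93$)
$t{\left(a,K \right)} = K + a$
$\left(46997 + C{\left(-68,q \right)}\right) \left(t{\left(j{\left(11 \right)},-8 \right)} - 49158\right) = \left(46997 + 196\right) \left(\left(-8 + 13\right) - 49158\right) = 47193 \left(5 - 49158\right) = 47193 \left(-49153\right) = -2319677529$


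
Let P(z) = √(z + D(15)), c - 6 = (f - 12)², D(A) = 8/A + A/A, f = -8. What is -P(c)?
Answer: -√91695/15 ≈ -20.187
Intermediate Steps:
D(A) = 1 + 8/A (D(A) = 8/A + 1 = 1 + 8/A)
c = 406 (c = 6 + (-8 - 12)² = 6 + (-20)² = 6 + 400 = 406)
P(z) = √(23/15 + z) (P(z) = √(z + (8 + 15)/15) = √(z + (1/15)*23) = √(z + 23/15) = √(23/15 + z))
-P(c) = -√(345 + 225*406)/15 = -√(345 + 91350)/15 = -√91695/15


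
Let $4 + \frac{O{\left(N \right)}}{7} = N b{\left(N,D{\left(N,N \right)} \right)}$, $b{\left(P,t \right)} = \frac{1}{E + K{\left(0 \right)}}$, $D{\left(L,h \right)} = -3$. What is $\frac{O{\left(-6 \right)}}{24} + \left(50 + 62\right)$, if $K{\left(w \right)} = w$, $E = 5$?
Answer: $\frac{6629}{60} \approx 110.48$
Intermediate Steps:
$b{\left(P,t \right)} = \frac{1}{5}$ ($b{\left(P,t \right)} = \frac{1}{5 + 0} = \frac{1}{5}$)
$O{\left(N \right)} = -28 + \frac{7 N}{5}$ ($O{\left(N \right)} = -28 + 7 N \frac{1}{5} = -28 + 7 \frac{N}{5} = -28 + \frac{7 N}{5}$)
$\frac{O{\left(-6 \right)}}{24} + \left(50 + 62\right) = \frac{-28 + \frac{7}{5} \left(-6\right)}{24} + \left(50 + 62\right) = \left(-28 - \frac{42}{5}\right) \frac{1}{24} + 112 = \left(- \frac{182}{5}\right) \frac{1}{24} + 112 = - \frac{91}{60} + 112 = \frac{6629}{60}$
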